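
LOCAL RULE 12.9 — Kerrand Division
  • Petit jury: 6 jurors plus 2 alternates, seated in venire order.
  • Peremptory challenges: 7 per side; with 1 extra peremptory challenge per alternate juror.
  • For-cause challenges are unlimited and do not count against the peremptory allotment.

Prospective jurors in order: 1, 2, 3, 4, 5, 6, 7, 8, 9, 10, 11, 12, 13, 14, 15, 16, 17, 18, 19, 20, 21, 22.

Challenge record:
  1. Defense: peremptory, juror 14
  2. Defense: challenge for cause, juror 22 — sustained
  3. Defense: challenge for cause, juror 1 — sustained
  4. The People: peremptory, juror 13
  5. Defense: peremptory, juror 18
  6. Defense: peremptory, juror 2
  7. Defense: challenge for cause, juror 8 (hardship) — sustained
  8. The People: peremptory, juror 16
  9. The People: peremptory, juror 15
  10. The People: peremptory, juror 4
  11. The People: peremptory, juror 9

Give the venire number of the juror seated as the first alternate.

Removed: #1, #2, #4, #8, #9, #13, #14, #15, #16, #18, #22.
Seating in order: seats 1–6 → #3, #5, #6, #7, #10, #11; alternates → #12, #17.
So alternate 1 is #12.

12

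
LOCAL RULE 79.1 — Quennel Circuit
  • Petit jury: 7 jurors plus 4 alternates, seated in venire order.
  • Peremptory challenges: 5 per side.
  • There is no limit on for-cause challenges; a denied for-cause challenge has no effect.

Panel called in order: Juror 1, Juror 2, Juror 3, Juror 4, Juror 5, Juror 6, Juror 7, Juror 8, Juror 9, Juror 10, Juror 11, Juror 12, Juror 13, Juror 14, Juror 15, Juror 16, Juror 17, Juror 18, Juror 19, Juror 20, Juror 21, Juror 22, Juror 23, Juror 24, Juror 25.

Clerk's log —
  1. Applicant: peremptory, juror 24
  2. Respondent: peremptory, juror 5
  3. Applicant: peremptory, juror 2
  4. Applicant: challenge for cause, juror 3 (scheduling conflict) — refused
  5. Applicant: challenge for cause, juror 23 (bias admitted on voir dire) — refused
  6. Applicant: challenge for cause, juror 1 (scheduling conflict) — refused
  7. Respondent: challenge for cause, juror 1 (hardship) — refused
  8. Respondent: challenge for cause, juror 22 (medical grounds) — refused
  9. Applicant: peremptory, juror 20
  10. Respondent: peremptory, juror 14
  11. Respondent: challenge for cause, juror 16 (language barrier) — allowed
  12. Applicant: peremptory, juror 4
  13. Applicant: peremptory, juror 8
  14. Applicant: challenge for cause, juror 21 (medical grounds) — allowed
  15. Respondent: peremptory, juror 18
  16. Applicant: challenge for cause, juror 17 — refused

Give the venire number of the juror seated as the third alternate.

15

Removed: #2, #4, #5, #8, #14, #16, #18, #20, #21, #24. (#1, #3, #17, #22, #23 stay — for-cause denied.)
Seating in order: seats 1–7 → #1, #3, #6, #7, #9, #10, #11; alternates → #12, #13, #15, #17.
So alternate 3 is #15.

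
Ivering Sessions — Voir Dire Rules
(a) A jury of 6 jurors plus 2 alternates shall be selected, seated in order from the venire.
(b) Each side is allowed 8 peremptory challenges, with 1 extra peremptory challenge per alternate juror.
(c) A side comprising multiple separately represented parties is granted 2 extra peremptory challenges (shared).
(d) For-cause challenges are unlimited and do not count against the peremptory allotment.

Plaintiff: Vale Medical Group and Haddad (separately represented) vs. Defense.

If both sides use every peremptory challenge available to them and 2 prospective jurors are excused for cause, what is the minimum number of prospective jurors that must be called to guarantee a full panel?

Seats to fill: 6 + 2 alternates = 8.
Peremptories — Plaintiff: 8 + 1×2 + 2 = 12; Defense: 8 + 1×2 = 10; total 22.
For-cause removals: 2.
Minimum venire: 8 + 22 + 2 = 32.

32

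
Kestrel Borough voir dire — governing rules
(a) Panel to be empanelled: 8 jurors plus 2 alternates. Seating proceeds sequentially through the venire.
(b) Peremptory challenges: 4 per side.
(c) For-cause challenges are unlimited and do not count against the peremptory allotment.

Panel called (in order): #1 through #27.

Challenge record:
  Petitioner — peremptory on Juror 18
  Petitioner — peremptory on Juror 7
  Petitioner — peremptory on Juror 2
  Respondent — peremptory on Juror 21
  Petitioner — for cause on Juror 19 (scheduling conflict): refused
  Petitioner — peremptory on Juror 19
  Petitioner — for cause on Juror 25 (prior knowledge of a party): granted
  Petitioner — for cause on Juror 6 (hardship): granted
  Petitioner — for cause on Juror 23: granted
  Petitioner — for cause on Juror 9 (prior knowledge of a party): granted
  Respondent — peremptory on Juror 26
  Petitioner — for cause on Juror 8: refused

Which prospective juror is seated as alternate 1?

13

Removed: #2, #6, #7, #9, #18, #19, #21, #23, #25, #26. (#8 stays — for-cause denied.)
Filling seats in venire order through position 9: #1, #3, #4, #5, #8, #10, #11, #12, #13.
So alternate 1 is #13.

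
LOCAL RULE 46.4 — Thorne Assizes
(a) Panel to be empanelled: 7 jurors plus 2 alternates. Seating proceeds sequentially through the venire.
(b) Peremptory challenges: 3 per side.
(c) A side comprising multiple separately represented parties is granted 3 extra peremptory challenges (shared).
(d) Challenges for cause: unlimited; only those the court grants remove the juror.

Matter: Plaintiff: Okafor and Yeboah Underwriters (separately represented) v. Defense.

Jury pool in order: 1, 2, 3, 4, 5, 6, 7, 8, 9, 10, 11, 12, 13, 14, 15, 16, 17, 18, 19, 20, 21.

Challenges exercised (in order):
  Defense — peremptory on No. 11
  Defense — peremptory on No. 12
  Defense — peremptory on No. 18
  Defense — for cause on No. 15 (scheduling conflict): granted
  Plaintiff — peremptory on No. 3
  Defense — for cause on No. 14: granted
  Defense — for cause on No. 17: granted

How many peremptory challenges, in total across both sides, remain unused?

Plaintiff allotment: 3 base + 3 multi-party = 6. Defense allotment: 3.
Plaintiff peremptories used: #3 — 1.
Defense peremptories used: #11, #12, #18 — 3 (for-cause on #15, #14, #17 don't count).
Remaining: (6 − 1) + (3 − 3) = 5.

5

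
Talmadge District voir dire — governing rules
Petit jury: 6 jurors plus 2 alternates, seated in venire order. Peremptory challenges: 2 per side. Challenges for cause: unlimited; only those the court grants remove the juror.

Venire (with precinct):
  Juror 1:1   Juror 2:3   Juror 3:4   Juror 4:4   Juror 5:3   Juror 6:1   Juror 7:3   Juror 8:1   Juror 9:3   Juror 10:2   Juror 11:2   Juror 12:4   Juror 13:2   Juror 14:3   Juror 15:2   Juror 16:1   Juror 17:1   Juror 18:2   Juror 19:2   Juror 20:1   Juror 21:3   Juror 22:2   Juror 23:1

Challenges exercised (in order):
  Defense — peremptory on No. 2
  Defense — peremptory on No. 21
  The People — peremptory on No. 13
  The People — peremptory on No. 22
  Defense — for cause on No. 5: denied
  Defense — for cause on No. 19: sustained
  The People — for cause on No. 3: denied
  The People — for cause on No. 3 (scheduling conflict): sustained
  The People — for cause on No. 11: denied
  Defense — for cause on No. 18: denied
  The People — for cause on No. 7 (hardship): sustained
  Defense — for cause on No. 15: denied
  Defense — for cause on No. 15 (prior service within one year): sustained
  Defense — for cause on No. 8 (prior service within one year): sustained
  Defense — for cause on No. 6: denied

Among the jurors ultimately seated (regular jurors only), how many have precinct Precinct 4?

1

Removed: #2, #3, #7, #8, #13, #15, #19, #21, #22.
Seated jurors 1–6: #1, #4, #5, #6, #9, #10 (alternates #11, #12 not counted).
Of those, in Precinct 4: #4 → 1.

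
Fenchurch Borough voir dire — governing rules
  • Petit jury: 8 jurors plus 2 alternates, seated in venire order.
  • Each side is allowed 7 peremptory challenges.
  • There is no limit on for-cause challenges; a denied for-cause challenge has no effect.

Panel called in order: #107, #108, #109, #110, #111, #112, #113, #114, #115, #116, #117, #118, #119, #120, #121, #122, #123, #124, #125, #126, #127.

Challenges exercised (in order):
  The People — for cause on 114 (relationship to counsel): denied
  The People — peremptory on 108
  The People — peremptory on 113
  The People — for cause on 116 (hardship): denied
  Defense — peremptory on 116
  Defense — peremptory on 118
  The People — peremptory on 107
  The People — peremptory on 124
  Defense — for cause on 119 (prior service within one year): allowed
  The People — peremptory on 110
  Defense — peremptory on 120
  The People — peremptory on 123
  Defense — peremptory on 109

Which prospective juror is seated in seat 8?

Removed: #107, #108, #109, #110, #113, #116, #118, #119, #120, #123, #124. (#114 stays — for-cause denied.)
Filling seats in venire order through position 8: #111, #112, #114, #115, #117, #121, #122, #125.
So seat 8 is #125.

125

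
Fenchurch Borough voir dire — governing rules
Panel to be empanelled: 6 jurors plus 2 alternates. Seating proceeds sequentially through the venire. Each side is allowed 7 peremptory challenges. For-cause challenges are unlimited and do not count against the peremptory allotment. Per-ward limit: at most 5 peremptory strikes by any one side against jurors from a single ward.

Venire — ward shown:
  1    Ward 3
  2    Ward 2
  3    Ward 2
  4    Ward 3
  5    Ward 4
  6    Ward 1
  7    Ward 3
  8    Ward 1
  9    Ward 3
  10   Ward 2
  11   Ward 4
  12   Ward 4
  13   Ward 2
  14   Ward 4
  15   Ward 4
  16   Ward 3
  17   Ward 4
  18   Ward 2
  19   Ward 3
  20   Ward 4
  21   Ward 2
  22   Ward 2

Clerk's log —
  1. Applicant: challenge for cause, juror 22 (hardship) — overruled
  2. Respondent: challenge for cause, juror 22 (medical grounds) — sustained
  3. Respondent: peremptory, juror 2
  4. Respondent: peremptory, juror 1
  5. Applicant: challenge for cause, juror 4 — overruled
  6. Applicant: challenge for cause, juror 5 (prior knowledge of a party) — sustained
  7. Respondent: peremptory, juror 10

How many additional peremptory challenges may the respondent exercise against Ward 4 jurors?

Respondent peremptories so far: #2, #1, #10 — 3 of 7 used, 4 left overall.
Against Ward 4: none yet — per-ward cap 5 leaves 5.
Binding limit: min(4, 5) = 4.

4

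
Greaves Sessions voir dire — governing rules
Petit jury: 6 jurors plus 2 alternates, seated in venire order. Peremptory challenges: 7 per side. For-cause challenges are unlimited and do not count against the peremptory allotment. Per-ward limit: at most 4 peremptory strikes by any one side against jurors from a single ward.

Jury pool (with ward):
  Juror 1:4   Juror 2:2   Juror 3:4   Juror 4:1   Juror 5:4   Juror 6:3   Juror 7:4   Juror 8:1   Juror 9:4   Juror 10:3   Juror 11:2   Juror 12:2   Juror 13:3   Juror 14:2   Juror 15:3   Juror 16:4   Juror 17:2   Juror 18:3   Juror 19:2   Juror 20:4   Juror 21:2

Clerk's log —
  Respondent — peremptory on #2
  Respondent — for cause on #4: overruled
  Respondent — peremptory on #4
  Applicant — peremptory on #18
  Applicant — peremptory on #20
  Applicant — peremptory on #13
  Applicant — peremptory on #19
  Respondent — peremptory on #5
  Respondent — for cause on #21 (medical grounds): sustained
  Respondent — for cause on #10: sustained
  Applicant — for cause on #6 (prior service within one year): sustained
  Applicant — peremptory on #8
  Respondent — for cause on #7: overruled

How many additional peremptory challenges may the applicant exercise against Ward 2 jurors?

2

Applicant peremptories so far: #18, #20, #13, #19, #8 — 5 of 7 used, 2 left overall.
Against Ward 2: #19 — 1 used; per-ward cap 4 leaves 3.
Binding limit: min(2, 3) = 2.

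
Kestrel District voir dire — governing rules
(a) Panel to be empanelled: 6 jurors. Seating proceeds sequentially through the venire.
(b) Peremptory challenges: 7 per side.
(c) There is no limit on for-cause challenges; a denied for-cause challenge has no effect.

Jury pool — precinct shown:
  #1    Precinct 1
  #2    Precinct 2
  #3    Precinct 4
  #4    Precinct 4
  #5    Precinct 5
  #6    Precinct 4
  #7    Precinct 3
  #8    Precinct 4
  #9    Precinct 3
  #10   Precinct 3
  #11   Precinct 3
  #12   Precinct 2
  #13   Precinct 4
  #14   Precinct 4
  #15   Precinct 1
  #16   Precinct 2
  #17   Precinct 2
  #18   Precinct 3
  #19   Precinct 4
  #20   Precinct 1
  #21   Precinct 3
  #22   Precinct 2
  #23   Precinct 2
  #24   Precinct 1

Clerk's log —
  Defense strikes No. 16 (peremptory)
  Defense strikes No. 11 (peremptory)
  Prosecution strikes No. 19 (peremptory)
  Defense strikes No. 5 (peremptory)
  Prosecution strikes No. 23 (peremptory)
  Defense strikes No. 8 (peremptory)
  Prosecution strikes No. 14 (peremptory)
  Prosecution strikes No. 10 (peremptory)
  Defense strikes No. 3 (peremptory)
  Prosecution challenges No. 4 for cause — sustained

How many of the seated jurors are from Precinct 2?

Removed: #3, #4, #5, #8, #10, #11, #14, #16, #19, #23.
Seated jurors 1–6: #1, #2, #6, #7, #9, #12.
Of those, in Precinct 2: #2, #12 → 2.

2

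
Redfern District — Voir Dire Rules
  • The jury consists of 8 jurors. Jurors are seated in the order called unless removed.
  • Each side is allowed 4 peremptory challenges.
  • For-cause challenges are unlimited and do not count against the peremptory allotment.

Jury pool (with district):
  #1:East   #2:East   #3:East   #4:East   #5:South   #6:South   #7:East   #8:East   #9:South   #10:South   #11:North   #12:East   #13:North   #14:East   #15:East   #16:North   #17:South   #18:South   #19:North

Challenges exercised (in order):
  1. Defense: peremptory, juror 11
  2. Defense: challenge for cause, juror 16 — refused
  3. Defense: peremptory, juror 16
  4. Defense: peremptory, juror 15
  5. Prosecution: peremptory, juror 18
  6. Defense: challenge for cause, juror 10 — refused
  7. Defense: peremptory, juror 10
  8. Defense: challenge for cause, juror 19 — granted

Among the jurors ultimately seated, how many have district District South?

2

Removed: #10, #11, #15, #16, #18, #19.
Seated jurors 1–8: #1, #2, #3, #4, #5, #6, #7, #8.
Of those, in District South: #5, #6 → 2.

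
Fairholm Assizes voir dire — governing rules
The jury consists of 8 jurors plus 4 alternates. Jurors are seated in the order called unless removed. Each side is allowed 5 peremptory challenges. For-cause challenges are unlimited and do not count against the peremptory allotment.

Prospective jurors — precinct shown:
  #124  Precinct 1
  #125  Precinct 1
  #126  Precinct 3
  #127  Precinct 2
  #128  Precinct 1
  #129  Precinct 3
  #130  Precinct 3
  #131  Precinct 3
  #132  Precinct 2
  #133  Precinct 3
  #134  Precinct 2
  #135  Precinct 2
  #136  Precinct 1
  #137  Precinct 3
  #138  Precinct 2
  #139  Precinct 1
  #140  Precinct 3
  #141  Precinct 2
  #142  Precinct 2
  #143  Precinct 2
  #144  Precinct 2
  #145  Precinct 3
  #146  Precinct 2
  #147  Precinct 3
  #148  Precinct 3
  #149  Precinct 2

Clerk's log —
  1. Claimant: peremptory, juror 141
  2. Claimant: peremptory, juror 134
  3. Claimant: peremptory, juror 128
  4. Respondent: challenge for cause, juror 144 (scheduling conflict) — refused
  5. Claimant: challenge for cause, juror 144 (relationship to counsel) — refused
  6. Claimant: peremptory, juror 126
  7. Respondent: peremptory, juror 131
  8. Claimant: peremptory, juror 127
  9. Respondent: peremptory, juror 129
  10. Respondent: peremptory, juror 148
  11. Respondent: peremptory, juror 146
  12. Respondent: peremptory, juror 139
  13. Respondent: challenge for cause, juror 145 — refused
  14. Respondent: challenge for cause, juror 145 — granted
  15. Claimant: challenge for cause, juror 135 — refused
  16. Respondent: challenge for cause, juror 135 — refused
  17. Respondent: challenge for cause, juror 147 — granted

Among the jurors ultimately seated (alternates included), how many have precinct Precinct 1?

Removed: #126, #127, #128, #129, #131, #134, #139, #141, #145, #146, #147, #148.
Seated (12 incl. alternates): #124, #125, #130, #132, #133, #135, #136, #137, #138, #140, #142, #143.
Of those, in Precinct 1: #124, #125, #136 → 3.

3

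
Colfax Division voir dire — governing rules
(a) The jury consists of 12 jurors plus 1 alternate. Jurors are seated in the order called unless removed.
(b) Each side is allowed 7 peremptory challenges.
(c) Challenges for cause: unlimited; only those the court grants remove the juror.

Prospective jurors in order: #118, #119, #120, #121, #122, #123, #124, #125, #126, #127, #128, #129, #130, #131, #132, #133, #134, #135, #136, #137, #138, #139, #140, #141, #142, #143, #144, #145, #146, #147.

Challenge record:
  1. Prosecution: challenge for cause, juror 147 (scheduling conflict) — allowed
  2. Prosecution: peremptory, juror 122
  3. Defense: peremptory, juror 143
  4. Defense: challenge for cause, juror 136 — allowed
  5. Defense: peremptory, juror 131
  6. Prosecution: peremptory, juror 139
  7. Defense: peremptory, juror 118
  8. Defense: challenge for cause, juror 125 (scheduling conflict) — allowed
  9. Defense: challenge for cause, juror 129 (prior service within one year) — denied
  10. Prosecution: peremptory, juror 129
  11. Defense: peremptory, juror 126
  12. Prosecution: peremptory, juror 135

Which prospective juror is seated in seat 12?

137

Removed: #118, #122, #125, #126, #129, #131, #135, #136, #139, #143, #147.
Filling seats in venire order through position 12: #119, #120, #121, #123, #124, #127, #128, #130, #132, #133, #134, #137.
So seat 12 is #137.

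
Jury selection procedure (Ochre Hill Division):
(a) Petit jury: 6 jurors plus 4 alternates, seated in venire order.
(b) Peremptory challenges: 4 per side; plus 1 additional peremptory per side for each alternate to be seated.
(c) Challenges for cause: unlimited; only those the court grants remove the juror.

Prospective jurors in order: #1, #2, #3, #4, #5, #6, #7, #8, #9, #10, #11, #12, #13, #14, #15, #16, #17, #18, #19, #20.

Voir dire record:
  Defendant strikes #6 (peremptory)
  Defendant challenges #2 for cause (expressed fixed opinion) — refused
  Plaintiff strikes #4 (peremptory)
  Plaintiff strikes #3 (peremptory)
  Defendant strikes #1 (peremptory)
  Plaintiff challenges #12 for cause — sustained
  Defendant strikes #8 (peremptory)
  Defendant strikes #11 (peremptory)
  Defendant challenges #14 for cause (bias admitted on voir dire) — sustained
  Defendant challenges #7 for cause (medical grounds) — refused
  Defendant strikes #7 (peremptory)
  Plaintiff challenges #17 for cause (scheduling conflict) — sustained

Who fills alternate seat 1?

16

Removed: #1, #3, #4, #6, #7, #8, #11, #12, #14, #17. (#2 stays — for-cause denied.)
Seating in order: seats 1–6 → #2, #5, #9, #10, #13, #15; alternates → #16, #18, #19, #20.
So alternate 1 is #16.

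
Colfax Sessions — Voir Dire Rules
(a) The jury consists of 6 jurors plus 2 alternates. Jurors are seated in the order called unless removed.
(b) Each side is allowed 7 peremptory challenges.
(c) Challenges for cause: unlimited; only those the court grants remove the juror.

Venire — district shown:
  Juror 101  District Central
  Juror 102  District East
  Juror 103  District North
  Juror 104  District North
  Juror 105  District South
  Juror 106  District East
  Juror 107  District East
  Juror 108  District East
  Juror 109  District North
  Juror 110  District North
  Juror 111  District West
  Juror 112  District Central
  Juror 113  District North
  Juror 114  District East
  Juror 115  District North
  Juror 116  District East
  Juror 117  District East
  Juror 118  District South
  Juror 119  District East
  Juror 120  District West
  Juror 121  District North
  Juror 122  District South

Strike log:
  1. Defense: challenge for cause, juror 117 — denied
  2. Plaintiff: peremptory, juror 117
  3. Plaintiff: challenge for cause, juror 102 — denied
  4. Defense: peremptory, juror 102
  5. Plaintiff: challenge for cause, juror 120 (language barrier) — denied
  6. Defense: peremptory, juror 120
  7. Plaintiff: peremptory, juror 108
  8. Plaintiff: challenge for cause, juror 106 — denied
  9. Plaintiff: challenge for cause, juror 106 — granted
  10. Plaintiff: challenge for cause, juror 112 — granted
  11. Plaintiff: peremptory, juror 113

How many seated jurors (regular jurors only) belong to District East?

Removed: #102, #106, #108, #112, #113, #117, #120.
Seated jurors 1–6: #101, #103, #104, #105, #107, #109 (alternates #110, #111 not counted).
Of those, in District East: #107 → 1.

1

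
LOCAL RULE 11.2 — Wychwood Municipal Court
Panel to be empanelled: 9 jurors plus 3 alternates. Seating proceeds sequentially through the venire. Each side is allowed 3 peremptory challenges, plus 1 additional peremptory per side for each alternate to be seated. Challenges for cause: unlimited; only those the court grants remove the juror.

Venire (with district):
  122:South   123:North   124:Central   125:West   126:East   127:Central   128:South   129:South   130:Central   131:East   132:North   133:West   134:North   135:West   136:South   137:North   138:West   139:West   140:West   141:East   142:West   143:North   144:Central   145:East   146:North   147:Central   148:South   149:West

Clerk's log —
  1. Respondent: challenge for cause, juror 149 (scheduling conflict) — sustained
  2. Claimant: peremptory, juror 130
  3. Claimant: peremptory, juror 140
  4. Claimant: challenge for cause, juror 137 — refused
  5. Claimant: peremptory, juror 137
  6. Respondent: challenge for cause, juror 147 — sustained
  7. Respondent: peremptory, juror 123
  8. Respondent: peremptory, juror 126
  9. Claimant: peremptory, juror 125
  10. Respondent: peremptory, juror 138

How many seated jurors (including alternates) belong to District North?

Removed: #123, #125, #126, #130, #137, #138, #140, #147, #149.
Seated (12 incl. alternates): #122, #124, #127, #128, #129, #131, #132, #133, #134, #135, #136, #139.
Of those, in District North: #132, #134 → 2.

2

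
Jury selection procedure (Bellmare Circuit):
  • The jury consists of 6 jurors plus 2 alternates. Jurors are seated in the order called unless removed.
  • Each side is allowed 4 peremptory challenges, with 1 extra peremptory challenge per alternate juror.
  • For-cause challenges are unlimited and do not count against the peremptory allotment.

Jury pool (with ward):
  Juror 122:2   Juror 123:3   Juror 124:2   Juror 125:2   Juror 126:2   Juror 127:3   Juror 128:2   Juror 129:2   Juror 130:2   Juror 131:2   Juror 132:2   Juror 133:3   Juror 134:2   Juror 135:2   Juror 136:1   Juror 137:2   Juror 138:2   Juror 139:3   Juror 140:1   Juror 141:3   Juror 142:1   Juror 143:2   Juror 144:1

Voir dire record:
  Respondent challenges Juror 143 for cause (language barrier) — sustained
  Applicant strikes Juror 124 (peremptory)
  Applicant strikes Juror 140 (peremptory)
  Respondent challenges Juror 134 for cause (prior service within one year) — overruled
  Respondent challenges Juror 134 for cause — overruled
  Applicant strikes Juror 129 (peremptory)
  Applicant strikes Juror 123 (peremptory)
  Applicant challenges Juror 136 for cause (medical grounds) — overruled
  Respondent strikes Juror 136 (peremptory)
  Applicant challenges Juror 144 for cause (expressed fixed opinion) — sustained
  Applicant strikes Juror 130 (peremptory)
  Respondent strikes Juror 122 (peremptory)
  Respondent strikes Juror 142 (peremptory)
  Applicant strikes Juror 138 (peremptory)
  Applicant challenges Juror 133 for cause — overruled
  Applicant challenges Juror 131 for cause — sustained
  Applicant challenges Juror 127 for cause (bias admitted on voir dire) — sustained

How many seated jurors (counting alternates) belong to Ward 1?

Removed: #122, #123, #124, #127, #129, #130, #131, #136, #138, #140, #142, #143, #144.
Seated (8 incl. alternates): #125, #126, #128, #132, #133, #134, #135, #137.
None of those are in Ward 1 → 0.

0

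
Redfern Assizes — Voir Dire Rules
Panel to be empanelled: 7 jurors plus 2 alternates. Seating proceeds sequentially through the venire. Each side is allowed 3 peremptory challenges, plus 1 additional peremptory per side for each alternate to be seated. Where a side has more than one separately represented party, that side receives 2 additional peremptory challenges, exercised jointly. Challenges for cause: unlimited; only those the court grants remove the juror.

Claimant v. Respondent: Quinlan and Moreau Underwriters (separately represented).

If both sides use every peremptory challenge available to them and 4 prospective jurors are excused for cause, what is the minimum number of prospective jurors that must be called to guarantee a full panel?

25

Seats to fill: 7 + 2 alternates = 9.
Peremptories — Claimant: 3 + 1×2 = 5; Respondent: 3 + 1×2 + 2 = 7; total 12.
For-cause removals: 4.
Minimum venire: 9 + 12 + 4 = 25.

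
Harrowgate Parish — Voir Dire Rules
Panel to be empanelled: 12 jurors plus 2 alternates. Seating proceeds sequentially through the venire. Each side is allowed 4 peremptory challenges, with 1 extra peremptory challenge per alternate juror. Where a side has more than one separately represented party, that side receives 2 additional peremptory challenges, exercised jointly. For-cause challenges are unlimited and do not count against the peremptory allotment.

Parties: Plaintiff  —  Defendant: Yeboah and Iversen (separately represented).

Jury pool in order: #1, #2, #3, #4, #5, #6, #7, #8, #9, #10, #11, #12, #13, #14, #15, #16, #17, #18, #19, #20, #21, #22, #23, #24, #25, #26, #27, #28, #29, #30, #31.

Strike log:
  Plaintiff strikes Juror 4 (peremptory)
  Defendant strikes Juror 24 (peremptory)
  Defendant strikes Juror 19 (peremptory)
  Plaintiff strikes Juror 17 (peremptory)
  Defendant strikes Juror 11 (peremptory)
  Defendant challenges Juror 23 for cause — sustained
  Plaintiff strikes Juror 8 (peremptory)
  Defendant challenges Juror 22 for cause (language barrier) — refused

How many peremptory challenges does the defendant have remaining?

Defendant allotment: 4 base + 1 × 2 alternates + 2 multi-party = 8.
Defendant peremptories used: #24, #19, #11 — 3 (for-cause on #23, #22 don't count).
Remaining: 8 − 3 = 5.

5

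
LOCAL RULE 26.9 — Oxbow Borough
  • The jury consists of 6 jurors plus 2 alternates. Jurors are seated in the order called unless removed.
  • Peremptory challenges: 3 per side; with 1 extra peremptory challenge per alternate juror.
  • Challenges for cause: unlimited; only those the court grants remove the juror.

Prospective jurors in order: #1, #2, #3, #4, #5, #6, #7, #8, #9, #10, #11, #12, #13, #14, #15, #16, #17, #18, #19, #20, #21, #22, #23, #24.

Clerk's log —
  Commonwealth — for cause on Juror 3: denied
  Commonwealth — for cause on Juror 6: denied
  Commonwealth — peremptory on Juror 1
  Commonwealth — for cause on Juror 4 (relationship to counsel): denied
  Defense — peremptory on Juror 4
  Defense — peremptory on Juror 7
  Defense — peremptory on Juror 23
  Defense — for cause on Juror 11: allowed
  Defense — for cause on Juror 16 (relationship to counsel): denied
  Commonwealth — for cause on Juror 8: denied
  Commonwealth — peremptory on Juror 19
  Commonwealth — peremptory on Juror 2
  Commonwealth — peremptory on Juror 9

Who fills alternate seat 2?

Removed: #1, #2, #4, #7, #9, #11, #19, #23. (#3, #6, #8, #16 stay — for-cause denied.)
Filling seats in venire order through position 8: #3, #5, #6, #8, #10, #12, #13, #14.
So alternate 2 is #14.

14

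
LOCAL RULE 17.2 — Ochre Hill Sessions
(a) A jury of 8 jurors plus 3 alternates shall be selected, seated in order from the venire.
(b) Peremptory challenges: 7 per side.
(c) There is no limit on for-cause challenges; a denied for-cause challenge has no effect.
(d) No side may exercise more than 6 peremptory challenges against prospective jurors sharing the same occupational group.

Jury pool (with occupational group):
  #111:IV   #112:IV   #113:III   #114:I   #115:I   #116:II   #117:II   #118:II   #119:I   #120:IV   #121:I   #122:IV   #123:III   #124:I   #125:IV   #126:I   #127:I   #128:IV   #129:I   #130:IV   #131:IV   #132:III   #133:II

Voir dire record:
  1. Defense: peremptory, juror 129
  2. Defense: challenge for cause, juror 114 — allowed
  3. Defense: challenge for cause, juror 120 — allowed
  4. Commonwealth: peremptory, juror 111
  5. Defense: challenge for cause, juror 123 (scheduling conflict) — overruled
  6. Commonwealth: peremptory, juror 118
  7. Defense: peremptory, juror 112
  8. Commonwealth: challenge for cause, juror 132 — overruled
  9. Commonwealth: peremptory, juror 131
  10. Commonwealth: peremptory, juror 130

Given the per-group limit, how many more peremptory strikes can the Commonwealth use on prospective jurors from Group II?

3

Commonwealth peremptories so far: #111, #118, #131, #130 — 4 of 7 used, 3 left overall.
Against Group II: #118 — 1 used; per-group cap 6 leaves 5.
Binding limit: min(3, 5) = 3.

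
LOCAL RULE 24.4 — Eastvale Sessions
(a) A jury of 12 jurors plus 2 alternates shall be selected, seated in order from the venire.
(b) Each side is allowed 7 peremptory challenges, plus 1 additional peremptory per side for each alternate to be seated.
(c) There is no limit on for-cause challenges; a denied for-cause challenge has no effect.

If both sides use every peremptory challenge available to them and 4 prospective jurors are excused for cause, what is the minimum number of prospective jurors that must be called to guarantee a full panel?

Seats to fill: 12 + 2 alternates = 14.
Peremptories: 7 + 1×2 = 9 per side × 2 sides = 18.
For-cause removals: 4.
Minimum venire: 14 + 18 + 4 = 36.

36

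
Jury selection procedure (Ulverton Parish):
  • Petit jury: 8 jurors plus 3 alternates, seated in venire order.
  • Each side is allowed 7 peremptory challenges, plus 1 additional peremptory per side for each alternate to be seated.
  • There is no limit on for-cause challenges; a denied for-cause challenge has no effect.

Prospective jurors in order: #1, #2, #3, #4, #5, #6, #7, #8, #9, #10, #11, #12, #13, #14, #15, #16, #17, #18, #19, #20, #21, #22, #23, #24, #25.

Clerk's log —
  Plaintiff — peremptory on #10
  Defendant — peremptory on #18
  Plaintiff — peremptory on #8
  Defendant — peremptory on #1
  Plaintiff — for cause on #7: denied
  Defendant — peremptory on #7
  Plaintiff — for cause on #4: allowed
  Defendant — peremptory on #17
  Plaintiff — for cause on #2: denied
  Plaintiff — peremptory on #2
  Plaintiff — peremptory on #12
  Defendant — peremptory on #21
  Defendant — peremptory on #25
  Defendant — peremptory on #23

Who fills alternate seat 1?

Removed: #1, #2, #4, #7, #8, #10, #12, #17, #18, #21, #23, #25.
Seating in order: seats 1–8 → #3, #5, #6, #9, #11, #13, #14, #15; alternates → #16, #19, #20.
So alternate 1 is #16.

16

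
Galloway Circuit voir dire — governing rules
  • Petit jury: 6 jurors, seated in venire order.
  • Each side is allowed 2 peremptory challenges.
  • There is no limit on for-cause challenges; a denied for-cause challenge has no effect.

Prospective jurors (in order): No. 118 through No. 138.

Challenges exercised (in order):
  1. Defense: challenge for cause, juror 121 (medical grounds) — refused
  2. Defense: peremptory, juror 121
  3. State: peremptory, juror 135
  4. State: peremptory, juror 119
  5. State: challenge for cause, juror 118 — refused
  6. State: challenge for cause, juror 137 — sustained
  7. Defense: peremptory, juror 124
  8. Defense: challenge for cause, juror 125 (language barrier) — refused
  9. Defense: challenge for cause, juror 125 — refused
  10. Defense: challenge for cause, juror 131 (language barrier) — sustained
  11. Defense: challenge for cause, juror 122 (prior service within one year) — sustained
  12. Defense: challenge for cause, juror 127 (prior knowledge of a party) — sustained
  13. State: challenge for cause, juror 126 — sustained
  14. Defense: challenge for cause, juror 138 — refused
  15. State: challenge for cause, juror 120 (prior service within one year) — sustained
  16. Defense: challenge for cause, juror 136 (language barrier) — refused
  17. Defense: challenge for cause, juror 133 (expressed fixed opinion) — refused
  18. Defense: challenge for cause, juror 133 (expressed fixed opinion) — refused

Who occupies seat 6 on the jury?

Removed: #119, #120, #121, #122, #124, #126, #127, #131, #135, #137. (#118, #125, #133, #136, #138 stay — for-cause denied.)
Filling seats in venire order through position 6: #118, #123, #125, #128, #129, #130.
So seat 6 is #130.

130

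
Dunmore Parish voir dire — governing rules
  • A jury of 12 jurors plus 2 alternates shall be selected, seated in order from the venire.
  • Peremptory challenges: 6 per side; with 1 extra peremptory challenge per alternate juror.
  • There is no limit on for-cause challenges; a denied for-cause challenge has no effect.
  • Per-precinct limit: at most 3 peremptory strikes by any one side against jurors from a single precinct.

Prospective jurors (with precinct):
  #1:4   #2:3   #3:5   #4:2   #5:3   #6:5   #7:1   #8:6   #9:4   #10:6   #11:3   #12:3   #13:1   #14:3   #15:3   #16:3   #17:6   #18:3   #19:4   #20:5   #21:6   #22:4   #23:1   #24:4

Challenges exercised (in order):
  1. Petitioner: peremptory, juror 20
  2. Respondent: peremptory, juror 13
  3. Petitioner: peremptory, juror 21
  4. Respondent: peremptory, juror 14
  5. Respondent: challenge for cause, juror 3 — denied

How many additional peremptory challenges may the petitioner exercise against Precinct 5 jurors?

2

Petitioner peremptories so far: #20, #21 — 2 of 8 used, 6 left overall.
Against Precinct 5: #20 — 1 used; per-precinct cap 3 leaves 2.
Binding limit: min(6, 2) = 2.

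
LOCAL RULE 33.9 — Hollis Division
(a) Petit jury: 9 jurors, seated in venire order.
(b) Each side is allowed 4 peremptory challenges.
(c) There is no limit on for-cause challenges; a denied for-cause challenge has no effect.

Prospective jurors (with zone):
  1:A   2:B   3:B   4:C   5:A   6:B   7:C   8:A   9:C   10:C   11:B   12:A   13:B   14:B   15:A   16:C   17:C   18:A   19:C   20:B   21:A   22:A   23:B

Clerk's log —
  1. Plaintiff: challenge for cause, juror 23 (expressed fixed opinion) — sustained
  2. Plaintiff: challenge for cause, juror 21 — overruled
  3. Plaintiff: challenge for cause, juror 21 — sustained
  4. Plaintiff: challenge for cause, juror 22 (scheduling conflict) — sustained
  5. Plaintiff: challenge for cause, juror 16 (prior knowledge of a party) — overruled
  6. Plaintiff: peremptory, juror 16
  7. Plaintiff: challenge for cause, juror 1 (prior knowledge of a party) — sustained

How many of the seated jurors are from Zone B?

Removed: #1, #16, #21, #22, #23.
Seated jurors 1–9: #2, #3, #4, #5, #6, #7, #8, #9, #10.
Of those, in Zone B: #2, #3, #6 → 3.

3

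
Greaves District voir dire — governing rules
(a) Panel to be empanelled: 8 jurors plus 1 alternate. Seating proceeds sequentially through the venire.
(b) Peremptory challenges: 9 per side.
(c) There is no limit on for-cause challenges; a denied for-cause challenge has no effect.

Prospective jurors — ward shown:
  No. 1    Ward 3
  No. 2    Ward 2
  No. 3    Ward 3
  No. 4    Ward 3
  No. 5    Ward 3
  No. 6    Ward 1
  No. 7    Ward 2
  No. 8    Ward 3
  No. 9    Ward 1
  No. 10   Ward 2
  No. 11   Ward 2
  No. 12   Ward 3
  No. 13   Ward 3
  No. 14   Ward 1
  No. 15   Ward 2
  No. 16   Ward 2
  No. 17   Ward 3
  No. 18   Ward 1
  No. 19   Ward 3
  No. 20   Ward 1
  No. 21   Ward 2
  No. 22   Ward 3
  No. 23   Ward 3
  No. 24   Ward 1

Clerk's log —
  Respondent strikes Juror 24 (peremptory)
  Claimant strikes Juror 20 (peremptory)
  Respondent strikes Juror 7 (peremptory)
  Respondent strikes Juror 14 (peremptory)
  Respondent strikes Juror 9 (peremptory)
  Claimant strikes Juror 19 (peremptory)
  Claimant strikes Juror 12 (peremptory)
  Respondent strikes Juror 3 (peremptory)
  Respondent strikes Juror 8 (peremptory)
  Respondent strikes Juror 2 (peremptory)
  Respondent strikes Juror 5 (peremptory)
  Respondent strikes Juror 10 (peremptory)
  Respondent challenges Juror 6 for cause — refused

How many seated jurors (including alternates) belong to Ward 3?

4

Removed: #2, #3, #5, #7, #8, #9, #10, #12, #14, #19, #20, #24.
Seated (9 incl. alternates): #1, #4, #6, #11, #13, #15, #16, #17, #18.
Of those, in Ward 3: #1, #4, #13, #17 → 4.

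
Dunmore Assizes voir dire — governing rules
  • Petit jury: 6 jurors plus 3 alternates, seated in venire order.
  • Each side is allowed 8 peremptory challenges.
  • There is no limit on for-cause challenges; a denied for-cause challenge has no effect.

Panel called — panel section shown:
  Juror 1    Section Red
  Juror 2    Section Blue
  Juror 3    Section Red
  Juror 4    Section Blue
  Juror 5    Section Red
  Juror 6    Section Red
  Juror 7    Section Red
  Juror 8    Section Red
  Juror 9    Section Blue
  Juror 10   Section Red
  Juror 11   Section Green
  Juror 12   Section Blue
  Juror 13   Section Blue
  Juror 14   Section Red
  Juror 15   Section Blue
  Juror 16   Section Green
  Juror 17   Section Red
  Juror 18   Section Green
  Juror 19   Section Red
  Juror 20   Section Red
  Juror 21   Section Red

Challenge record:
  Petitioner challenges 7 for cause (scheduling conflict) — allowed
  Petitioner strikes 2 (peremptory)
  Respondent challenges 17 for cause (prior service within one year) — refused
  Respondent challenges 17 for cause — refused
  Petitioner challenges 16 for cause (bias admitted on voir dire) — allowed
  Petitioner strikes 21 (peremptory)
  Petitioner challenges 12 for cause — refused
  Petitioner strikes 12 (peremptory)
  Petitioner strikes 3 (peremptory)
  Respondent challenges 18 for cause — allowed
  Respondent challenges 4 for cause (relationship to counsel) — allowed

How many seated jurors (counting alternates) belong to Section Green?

1

Removed: #2, #3, #4, #7, #12, #16, #18, #21.
Seated (9 incl. alternates): #1, #5, #6, #8, #9, #10, #11, #13, #14.
Of those, in Section Green: #11 → 1.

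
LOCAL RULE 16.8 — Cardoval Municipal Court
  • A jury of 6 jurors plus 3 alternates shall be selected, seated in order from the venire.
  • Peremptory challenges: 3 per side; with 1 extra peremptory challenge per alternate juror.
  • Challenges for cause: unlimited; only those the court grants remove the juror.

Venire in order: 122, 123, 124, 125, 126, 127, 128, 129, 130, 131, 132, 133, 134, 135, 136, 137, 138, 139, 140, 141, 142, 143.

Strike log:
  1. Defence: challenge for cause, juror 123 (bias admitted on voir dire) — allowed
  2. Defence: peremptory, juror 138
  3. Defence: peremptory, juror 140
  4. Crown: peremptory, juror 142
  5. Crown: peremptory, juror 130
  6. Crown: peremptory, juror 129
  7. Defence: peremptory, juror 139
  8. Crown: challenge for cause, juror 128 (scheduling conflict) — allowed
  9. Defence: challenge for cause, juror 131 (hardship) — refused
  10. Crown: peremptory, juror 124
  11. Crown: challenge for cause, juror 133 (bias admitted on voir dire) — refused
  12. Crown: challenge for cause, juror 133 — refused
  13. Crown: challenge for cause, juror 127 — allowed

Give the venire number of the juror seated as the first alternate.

134

Removed: #123, #124, #127, #128, #129, #130, #138, #139, #140, #142. (#131, #133 stay — for-cause denied.)
Filling seats in venire order through position 7: #122, #125, #126, #131, #132, #133, #134.
So alternate 1 is #134.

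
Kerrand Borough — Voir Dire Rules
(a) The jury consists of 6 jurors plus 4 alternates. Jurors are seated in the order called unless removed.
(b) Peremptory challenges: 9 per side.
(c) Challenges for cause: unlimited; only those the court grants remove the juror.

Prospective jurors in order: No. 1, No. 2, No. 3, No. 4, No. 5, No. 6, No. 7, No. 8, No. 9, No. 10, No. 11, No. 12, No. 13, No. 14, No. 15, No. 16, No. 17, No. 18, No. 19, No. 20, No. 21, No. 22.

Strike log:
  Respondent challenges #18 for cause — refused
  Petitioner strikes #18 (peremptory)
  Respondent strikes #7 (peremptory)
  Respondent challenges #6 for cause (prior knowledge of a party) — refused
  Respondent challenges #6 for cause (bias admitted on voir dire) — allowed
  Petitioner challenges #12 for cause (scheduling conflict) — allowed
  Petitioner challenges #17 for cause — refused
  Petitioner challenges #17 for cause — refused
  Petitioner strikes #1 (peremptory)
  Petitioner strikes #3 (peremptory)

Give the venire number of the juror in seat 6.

Removed: #1, #3, #6, #7, #12, #18. (#17 stays — for-cause denied.)
Seating in order: seats 1–6 → #2, #4, #5, #8, #9, #10; alternates → #11, #13, #14, #15.
So seat 6 is #10.

10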